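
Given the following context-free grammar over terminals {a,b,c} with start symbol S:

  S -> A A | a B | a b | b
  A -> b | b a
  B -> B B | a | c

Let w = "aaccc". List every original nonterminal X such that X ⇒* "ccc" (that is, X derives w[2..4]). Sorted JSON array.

CNF form of G:
  S -> A A | T1 B | T1 T0 | b
  A -> T0 T1 | b
  B -> B B | a | c
  T0 -> b
  T1 -> a

CYK table (by increasing span) — only the sub-triangle for w[2..4]:
  [2..2]={B}  "c"
  [3..3]={B}  "c"
  [4..4]={B}  "c"
  [2..3]={B}  "cc"
  [3..4]={B}  "cc"
  [2..4]={B}  "ccc"

Original NTs in T[2,4] deriving "ccc": ["B"]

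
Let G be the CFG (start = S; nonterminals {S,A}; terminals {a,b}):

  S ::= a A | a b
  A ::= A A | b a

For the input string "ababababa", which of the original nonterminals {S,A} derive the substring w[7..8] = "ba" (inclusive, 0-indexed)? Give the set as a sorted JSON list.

Convert to CNF:
  S -> T1 A | T1 T0
  A -> A A | T0 T1
  T0 -> b
  T1 -> a

CYK table (by increasing span), restricted to cells inside w[7..8]:
  T[7,7] 'b' = {T0}  orig:{}
  T[8,8] 'a' = {T1}  orig:{}
  T[7,8] 'ba' = {A}

Original NTs in T[7,8] deriving "ba": ["A"]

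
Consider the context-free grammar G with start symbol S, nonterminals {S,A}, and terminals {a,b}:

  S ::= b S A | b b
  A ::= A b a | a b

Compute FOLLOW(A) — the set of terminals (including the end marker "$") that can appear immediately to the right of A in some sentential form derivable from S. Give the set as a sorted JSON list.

Compute FIRST by fixpoint:
round 1:
  A via A→a b: +{a}
  S via S→b S A: +{b}
  FIRST[S]={b}  FIRST[A]={a}
round 2: (no change)
  FIRST[S]={b}  FIRST[A]={a}

Compute FOLLOW by fixpoint:
seed FOLLOW(S) with $
iter 1:
  A→A b a: FOLLOW(A) ⊇ FIRST(b) = {b}; new: +{b}
  S→b S A: FOLLOW(S) ⊇ FIRST(A) = {a}; new: +{a}
  S→b S A: FOLLOW(A) ⊇ FOLLOW(S) ⊇ {$,a}; new: +{$,a}
  FOLLOW(S)={$,a}  FOLLOW(A)={$,a,b}
iter 2: (no change)
  FOLLOW(S)={$,a}  FOLLOW(A)={$,a,b}

FOLLOW(A) = ["$", "a", "b"]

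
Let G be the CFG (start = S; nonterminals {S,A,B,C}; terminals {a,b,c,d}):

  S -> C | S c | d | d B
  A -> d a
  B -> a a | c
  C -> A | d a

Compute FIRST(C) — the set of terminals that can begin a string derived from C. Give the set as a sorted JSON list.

Compute FIRST by fixpoint:
round 1:
  A via A→d a: +{d}
  B via B→a a: +{a}
  B via B→c: +{c}
  C via C→A: +{d}
  S via S→C: +{d}
  S: {d}  A: {d}  B: {a,c}  C: {d}
round 2: (no change)
  S: {d}  A: {d}  B: {a,c}  C: {d}

FIRST(C) = ["d"]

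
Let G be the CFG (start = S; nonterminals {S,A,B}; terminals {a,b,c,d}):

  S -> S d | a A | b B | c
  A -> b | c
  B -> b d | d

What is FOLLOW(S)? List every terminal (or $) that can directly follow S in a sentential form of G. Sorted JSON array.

FIRST sets, iterate to fixpoint:
round 1:
  A via A→b: +{b}
  A via A→c: +{c}
  B via B→b d: +{b}
  B via B→d: +{d}
  S via S→a A: +{a}
  S via S→b B: +{b}
  S via S→c: +{c}
  FIRST[S]={a,b,c}  FIRST[A]={b,c}  FIRST[B]={b,d}
round 2: — fixpoint
  FIRST[S]={a,b,c}  FIRST[A]={b,c}  FIRST[B]={b,d}

FOLLOW iteration:
seed FOLLOW(S) with $
[1]
  S→S d: FOLLOW(S) ⊇ FIRST(d) = {d}; new: +{d}
  S→a A: FOLLOW(A) ⊇ FOLLOW(S) ⊇ {$,d}; new: +{$,d}
  S→b B: FOLLOW(B) ⊇ FOLLOW(S) ⊇ {$,d}; new: +{$,d}
  S: {$,d}  A: {$,d}  B: {$,d}
[2] (no change)
  S: {$,d}  A: {$,d}  B: {$,d}

FOLLOW(S) = ["$", "d"]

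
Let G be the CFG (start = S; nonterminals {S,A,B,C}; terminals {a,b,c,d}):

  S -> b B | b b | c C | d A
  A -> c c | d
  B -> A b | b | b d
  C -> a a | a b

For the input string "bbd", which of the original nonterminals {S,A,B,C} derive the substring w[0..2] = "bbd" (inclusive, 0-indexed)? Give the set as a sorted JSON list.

Convert to CNF:
  S -> T0 C | T1 B | T1 T1 | T2 A
  A -> T0 T0 | d
  B -> A T1 | T1 T2 | b
  C -> T3 T1 | T3 T3
  T0 -> c
  T1 -> b
  T2 -> d
  T3 -> a

CYK table (by increasing span) (cells [i..j] with 0 ≤ i ≤ j ≤ 2 only):
  [0..0]={B,T1}  "b"  orig:{B}
  [1..1]={B,T1}  "b"  orig:{B}
  [2..2]={A,T2}  "d"  orig:{A}
  [0..1]={S}  "bb"
  [1..2]={B}  "bd"
  [0..2]={S}  "bbd"

Original NTs in T[0,2] deriving "bbd": ["S"]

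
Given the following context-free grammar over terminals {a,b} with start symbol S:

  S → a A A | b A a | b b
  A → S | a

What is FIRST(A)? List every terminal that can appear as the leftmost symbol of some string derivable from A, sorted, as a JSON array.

FIRST iteration:
pass 1:
  A via A→a: +{a}
  S via S→a A A: +{a}
  S via S→b A a: +{b}
  FIRST(S)={a,b}  FIRST(A)={a}
pass 2:
  A via A→S: +{b}
  FIRST(S)={a,b}  FIRST(A)={a,b}
pass 3: (no change)
  FIRST(S)={a,b}  FIRST(A)={a,b}

FIRST(A) = ["a", "b"]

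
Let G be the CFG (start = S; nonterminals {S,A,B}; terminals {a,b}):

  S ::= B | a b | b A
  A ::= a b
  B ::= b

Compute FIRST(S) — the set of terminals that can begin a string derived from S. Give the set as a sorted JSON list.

Compute FIRST by fixpoint:
[1]
  A via A→a b: +{a}
  B via B→b: +{b}
  S via S→B: +{b}
  S via S→a b: +{a}
  S: {a,b}  A: {a}  B: {b}
[2] done
  S: {a,b}  A: {a}  B: {b}

FIRST(S) = ["a", "b"]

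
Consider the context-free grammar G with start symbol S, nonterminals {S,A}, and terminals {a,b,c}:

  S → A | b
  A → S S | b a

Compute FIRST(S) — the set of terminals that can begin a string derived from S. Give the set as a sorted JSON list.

Compute FIRST by fixpoint:
iter 1:
  A via A→b a: +{b}
  S via S→A: +{b}
  FIRST[S]={b}  FIRST[A]={b}
iter 2: done
  FIRST[S]={b}  FIRST[A]={b}

FIRST(S) = ["b"]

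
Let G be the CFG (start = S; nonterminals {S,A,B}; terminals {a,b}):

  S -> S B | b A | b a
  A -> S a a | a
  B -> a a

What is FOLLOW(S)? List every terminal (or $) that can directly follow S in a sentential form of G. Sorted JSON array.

FIRST sets, iterate to fixpoint:
pass 1:
  A via A→a: +{a}
  B via B→a a: +{a}
  S via S→b A: +{b}
  FIRST(S)={b}  FIRST(A)={a}  FIRST(B)={a}
pass 2:
  A via A→S a a: +{b}
  FIRST(S)={b}  FIRST(A)={a,b}  FIRST(B)={a}
pass 3: — fixpoint
  FIRST(S)={b}  FIRST(A)={a,b}  FIRST(B)={a}

FOLLOW sets:
FOLLOW(S) := {$}
round 1:
  A→S a a: FOLLOW(S) ⊇ FIRST(a) = {a}; new: +{a}
  S→S B: FOLLOW(B) ⊇ FOLLOW(S) ⊇ {$,a}; new: +{$,a}
  S→b A: FOLLOW(A) ⊇ FOLLOW(S) ⊇ {$,a}; new: +{$,a}
  S: {$,a}  A: {$,a}  B: {$,a}
round 2: — fixpoint
  S: {$,a}  A: {$,a}  B: {$,a}

FOLLOW(S) = ["$", "a"]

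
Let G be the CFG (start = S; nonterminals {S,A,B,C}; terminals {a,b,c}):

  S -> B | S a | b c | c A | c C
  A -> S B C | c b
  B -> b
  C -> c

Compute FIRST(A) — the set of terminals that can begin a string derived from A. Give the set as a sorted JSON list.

Compute FIRST by fixpoint:
iter 1:
  A via A→c b: +{c}
  B via B→b: +{b}
  C via C→c: +{c}
  S via S→B: +{b}
  S via S→c A: +{c}
  S: {b,c}  A: {c}  B: {b}  C: {c}
iter 2:
  A via A→S B C: +{b}
  S: {b,c}  A: {b,c}  B: {b}  C: {c}
iter 3: (no change)
  S: {b,c}  A: {b,c}  B: {b}  C: {c}

FIRST(A) = ["b", "c"]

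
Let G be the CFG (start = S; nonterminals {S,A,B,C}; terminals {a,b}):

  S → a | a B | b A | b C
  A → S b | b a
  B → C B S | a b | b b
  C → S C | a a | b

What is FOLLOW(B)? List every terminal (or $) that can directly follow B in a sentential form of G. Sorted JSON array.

FIRST iteration:
pass 1:
  A via A→b a: +{b}
  B via B→a b: +{a}
  B via B→b b: +{b}
  C via C→a a: +{a}
  C via C→b: +{b}
  S via S→a: +{a}
  S via S→b A: +{b}
  S: {a,b}  A: {b}  B: {a,b}  C: {a,b}
pass 2:
  A via A→S b: +{a}
  S: {a,b}  A: {a,b}  B: {a,b}  C: {a,b}
pass 3: done
  S: {a,b}  A: {a,b}  B: {a,b}  C: {a,b}

Compute FOLLOW by fixpoint:
initialize: $ ∈ FOLLOW(S)
pass 1:
  A→S b: FOLLOW(S) ⊇ FIRST(b) = {b}; new: +{b}
  B→C B S: FOLLOW(C) ⊇ FIRST(B) = {a,b}; new: +{a,b}
  B→C B S: FOLLOW(B) ⊇ FIRST(S) = {a,b}; new: +{a,b}
  B→C B S: FOLLOW(S) ⊇ FOLLOW(B) ⊇ {a,b}; new: +{a}
  S→a B: FOLLOW(B) ⊇ FOLLOW(S) ⊇ {$,a,b}; new: +{$}
  S→b A: FOLLOW(A) ⊇ FOLLOW(S) ⊇ {$,a,b}; new: +{$,a,b}
  S→b C: FOLLOW(C) ⊇ FOLLOW(S) ⊇ {$,a,b}; new: +{$}
  FOLLOW(S)={$,a,b}  FOLLOW(A)={$,a,b}  FOLLOW(B)={$,a,b}  FOLLOW(C)={$,a,b}
pass 2: (stable)
  FOLLOW(S)={$,a,b}  FOLLOW(A)={$,a,b}  FOLLOW(B)={$,a,b}  FOLLOW(C)={$,a,b}

FOLLOW(B) = ["$", "a", "b"]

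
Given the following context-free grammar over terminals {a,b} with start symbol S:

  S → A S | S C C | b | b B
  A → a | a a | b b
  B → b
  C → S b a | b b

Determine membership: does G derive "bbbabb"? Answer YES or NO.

Convert to CNF:
  S -> A S | S X3 | T1 B | b
  A -> T0 T0 | T1 T1 | a
  B -> b
  C -> S X2 | T1 T1
  T0 -> a
  T1 -> b
  X2 -> T1 T0
  X3 -> C C

CYK table (by increasing span):
  [0..0]={B,S,T1}  "b"  orig:{B,S}
  [1..1]={B,S,T1}  "b"  orig:{B,S}
  [2..2]={B,S,T1}  "b"  orig:{B,S}
  [3..3]={A,T0}  "a"  orig:{A}
  [4..4]={B,S,T1}  "b"  orig:{B,S}
  [5..5]={B,S,T1}  "b"  orig:{B,S}
  [0..1]={A,C,S}  "bb"
  [1..2]={A,C,S}  "bb"
  [2..3]={X2}  "ba"  orig:{}
  [3..4]={S}  "ab"
  [4..5]={A,C,S}  "bb"
  [0..2]={S}  "bbb"
  [1..3]={C}  "bba"
  [2..4]=∅  "bab"
  [3..5]={S}  "abb"
  [0..3]={C}  "bbba"
  [1..4]={S}  "bbab"
  [2..5]=∅  "babb"
  [0..4]=∅  "bbbab"
  [1..5]={S,X3}  "bbabb"  orig:{S}
  [0..5]={S,X3}  "bbbabb"  orig:{S}

S ∈ T[0,5] ⇒ YES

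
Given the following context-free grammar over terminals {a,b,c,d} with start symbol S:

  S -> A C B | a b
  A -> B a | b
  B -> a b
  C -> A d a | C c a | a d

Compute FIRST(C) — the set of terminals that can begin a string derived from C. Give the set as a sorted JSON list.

Compute FIRST by fixpoint:
round 1:
  A via A→b: +{b}
  B via B→a b: +{a}
  C via C→A d a: +{b}
  C via C→a d: +{a}
  S via S→A C B: +{b}
  S via S→a b: +{a}
  FIRST(S)={a,b}  FIRST(A)={b}  FIRST(B)={a}  FIRST(C)={a,b}
round 2:
  A via A→B a: +{a}
  FIRST(S)={a,b}  FIRST(A)={a,b}  FIRST(B)={a}  FIRST(C)={a,b}
round 3: (stable)
  FIRST(S)={a,b}  FIRST(A)={a,b}  FIRST(B)={a}  FIRST(C)={a,b}

FIRST(C) = ["a", "b"]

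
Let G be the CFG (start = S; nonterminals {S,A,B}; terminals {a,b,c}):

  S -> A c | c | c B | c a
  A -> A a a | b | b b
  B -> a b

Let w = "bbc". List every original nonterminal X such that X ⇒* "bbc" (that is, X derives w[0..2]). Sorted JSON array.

CNF form of G:
  S -> A T2 | T2 B | T2 T0 | c
  A -> A X3 | T1 T1 | b
  B -> T0 T1
  T0 -> a
  T1 -> b
  T2 -> c
  X3 -> T0 T0

CYK fill, restricted to cells inside w[0..2]:
  cell(0,0) b: {A,T1}  orig:{A}
  cell(1,1) b: {A,T1}  orig:{A}
  cell(2,2) c: {S,T2}  orig:{S}
  cell(0,1) bb: {A}
  cell(1,2) bc: {S}
  cell(0,2) bbc: {S}

Original NTs in T[0,2] deriving "bbc": ["S"]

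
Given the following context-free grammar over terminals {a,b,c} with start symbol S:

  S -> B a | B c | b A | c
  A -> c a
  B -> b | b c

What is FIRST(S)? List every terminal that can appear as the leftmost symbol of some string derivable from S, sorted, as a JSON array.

FIRST sets, iterate to fixpoint:
iter 1:
  A via A→c a: +{c}
  B via B→b: +{b}
  S via S→B a: +{b}
  S via S→c: +{c}
  FIRST(S)={b,c}  FIRST(A)={c}  FIRST(B)={b}
iter 2: (no change)
  FIRST(S)={b,c}  FIRST(A)={c}  FIRST(B)={b}

FIRST(S) = ["b", "c"]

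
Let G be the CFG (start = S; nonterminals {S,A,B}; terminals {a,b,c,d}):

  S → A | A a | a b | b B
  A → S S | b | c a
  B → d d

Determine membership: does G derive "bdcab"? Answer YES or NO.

CNF form of G:
  S -> A T1 | S S | T0 T1 | T1 T3 | T3 B | b
  A -> S S | T0 T1 | b
  B -> T2 T2
  T0 -> c
  T1 -> a
  T2 -> d
  T3 -> b

Fill CYK table bottom-up:
  cell(0,0) b: {A,S,T3}  orig:{A,S}
  cell(1,1) d: {T2}  orig:{}
  cell(2,2) c: {T0}  orig:{}
  cell(3,3) a: {T1}  orig:{}
  cell(4,4) b: {A,S,T3}  orig:{A,S}
  cell(0,1) bd: ∅
  cell(1,2) dc: ∅
  cell(2,3) ca: {A,S}
  cell(3,4) ab: {S}
  cell(0,2) bdc: ∅
  cell(1,3) dca: ∅
  cell(2,4) cab: {A,S}
  cell(0,3) bdca: ∅
  cell(1,4) dcab: ∅
  cell(0,4) bdcab: ∅

S ∉ T[0,4] ⇒ NO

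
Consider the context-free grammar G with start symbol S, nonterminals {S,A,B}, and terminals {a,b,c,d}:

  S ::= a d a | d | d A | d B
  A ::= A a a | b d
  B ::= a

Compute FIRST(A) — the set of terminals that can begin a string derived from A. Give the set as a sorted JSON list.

FIRST iteration:
pass 1:
  A via A→b d: +{b}
  B via B→a: +{a}
  S via S→a d a: +{a}
  S via S→d: +{d}
  S: {a,d}  A: {b}  B: {a}
pass 2: (no change)
  S: {a,d}  A: {b}  B: {a}

FIRST(A) = ["b"]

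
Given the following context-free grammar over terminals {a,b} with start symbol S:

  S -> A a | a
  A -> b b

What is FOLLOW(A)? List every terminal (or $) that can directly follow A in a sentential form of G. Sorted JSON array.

Compute FIRST by fixpoint:
iter 1:
  A via A→b b: +{b}
  S via S→A a: +{b}
  S via S→a: +{a}
  FIRST[S]={a,b}  FIRST[A]={b}
iter 2: done
  FIRST[S]={a,b}  FIRST[A]={b}

FOLLOW iteration:
initialize: $ ∈ FOLLOW(S)
pass 1:
  S→A a: FOLLOW(A) ⊇ FIRST(a) = {a}; new: +{a}
  FOLLOW(S)={$}  FOLLOW(A)={a}
pass 2: done
  FOLLOW(S)={$}  FOLLOW(A)={a}

FOLLOW(A) = ["a"]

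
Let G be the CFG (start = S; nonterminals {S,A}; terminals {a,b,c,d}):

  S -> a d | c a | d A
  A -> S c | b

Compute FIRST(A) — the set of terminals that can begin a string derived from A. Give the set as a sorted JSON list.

FIRST iteration:
round 1:
  A via A→b: +{b}
  S via S→a d: +{a}
  S via S→c a: +{c}
  S via S→d A: +{d}
  S: {a,c,d}  A: {b}
round 2:
  A via A→S c: +{a,c,d}
  S: {a,c,d}  A: {a,b,c,d}
round 3: (no change)
  S: {a,c,d}  A: {a,b,c,d}

FIRST(A) = ["a", "b", "c", "d"]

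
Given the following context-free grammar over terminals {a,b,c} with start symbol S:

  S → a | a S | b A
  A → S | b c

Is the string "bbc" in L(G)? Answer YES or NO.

Convert to CNF:
  S -> T0 S | T1 A | a
  A -> T0 S | T1 A | T1 T2 | a
  T0 -> a
  T1 -> b
  T2 -> c

CYK table (by increasing span):
  [0..0]={T1}  "b"  orig:{}
  [1..1]={T1}  "b"  orig:{}
  [2..2]={T2}  "c"  orig:{}
  [0..1]=∅  "bb"
  [1..2]={A}  "bc"
  [0..2]={A,S}  "bbc"

S ∈ T[0,2] ⇒ YES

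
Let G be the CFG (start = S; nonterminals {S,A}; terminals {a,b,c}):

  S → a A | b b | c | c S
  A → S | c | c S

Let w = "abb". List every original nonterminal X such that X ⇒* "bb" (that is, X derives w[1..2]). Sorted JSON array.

Convert to CNF:
  S -> T0 A | T1 T1 | T2 S | c
  A -> T0 A | T1 T1 | T2 S | c
  T0 -> a
  T1 -> b
  T2 -> c

CYK fill — only the sub-triangle for w[1..2]:
  cell(1,1) b: {T1}  orig:{}
  cell(2,2) b: {T1}  orig:{}
  cell(1,2) bb: {A,S}

Original NTs in T[1,2] deriving "bb": ["A", "S"]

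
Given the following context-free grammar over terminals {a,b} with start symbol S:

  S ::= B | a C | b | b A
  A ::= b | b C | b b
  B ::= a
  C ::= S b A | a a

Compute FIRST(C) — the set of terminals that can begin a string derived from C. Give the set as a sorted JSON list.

FIRST iteration:
iter 1:
  A via A→b: +{b}
  B via B→a: +{a}
  C via C→a a: +{a}
  S via S→B: +{a}
  S via S→b: +{b}
  S: {a,b}  A: {b}  B: {a}  C: {a}
iter 2:
  C via C→S b A: +{b}
  S: {a,b}  A: {b}  B: {a}  C: {a,b}
iter 3: done
  S: {a,b}  A: {b}  B: {a}  C: {a,b}

FIRST(C) = ["a", "b"]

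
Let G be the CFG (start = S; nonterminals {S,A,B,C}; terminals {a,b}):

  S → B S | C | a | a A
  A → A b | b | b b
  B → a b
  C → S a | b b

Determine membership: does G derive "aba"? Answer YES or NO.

Convert to CNF:
  S -> B S | S T1 | T0 T0 | T1 A | a
  A -> A T0 | T0 T0 | b
  B -> T1 T0
  C -> S T1 | T0 T0
  T0 -> b
  T1 -> a

CYK table (by increasing span):
  cell(0,0) a: {S,T1}  orig:{S}
  cell(1,1) b: {A,T0}  orig:{A}
  cell(2,2) a: {S,T1}  orig:{S}
  cell(0,1) ab: {B,S}
  cell(1,2) ba: ∅
  cell(0,2) aba: {C,S}

S ∈ T[0,2] ⇒ YES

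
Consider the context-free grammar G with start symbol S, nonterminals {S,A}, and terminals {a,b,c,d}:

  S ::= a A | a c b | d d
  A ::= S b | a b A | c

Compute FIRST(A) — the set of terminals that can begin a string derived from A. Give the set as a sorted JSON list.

FIRST sets, iterate to fixpoint:
iter 1:
  A via A→a b A: +{a}
  A via A→c: +{c}
  S via S→a A: +{a}
  S via S→d d: +{d}
  FIRST[S]={a,d}  FIRST[A]={a,c}
iter 2:
  A via A→S b: +{d}
  FIRST[S]={a,d}  FIRST[A]={a,c,d}
iter 3: done
  FIRST[S]={a,d}  FIRST[A]={a,c,d}

FIRST(A) = ["a", "c", "d"]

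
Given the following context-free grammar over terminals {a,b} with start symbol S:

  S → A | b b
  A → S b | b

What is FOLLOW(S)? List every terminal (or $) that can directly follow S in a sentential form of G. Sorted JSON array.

FIRST sets, iterate to fixpoint:
[1]
  A via A→b: +{b}
  S via S→A: +{b}
  FIRST[S]={b}  FIRST[A]={b}
[2] (stable)
  FIRST[S]={b}  FIRST[A]={b}

Compute FOLLOW by fixpoint:
initialize: $ ∈ FOLLOW(S)
pass 1:
  A→S b: FOLLOW(S) ⊇ FIRST(b) = {b}; new: +{b}
  S→A: FOLLOW(A) ⊇ FOLLOW(S) ⊇ {$,b}; new: +{$,b}
  FOLLOW[S]={$,b}  FOLLOW[A]={$,b}
pass 2: — fixpoint
  FOLLOW[S]={$,b}  FOLLOW[A]={$,b}

FOLLOW(S) = ["$", "b"]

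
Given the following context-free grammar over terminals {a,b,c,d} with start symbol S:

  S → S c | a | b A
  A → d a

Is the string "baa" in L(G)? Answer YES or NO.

CNF form of G:
  S -> S T2 | T3 A | a
  A -> T0 T1
  T0 -> d
  T1 -> a
  T2 -> c
  T3 -> b

CYK table (by increasing span):
  [0..0]={T3}  "b"  orig:{}
  [1..1]={S,T1}  "a"  orig:{S}
  [2..2]={S,T1}  "a"  orig:{S}
  [0..1]=∅  "ba"
  [1..2]=∅  "aa"
  [0..2]=∅  "baa"

S ∉ T[0,2] ⇒ NO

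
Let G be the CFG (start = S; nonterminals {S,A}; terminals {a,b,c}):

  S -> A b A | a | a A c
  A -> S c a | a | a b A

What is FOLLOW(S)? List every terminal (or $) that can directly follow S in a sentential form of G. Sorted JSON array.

Compute FIRST by fixpoint:
[1]
  A via A→a: +{a}
  S via S→A b A: +{a}
  FIRST(S)={a}  FIRST(A)={a}
[2] (stable)
  FIRST(S)={a}  FIRST(A)={a}

FOLLOW iteration:
FOLLOW(S) := {$}
iter 1:
  A→S c a: FOLLOW(S) ⊇ FIRST(c) = {c}; new: +{c}
  S→A b A: FOLLOW(A) ⊇ FIRST(b) = {b}; new: +{b}
  S→A b A: FOLLOW(A) ⊇ FOLLOW(S) ⊇ {$,c}; new: +{$,c}
  FOLLOW[S]={$,c}  FOLLOW[A]={$,b,c}
iter 2: (no change)
  FOLLOW[S]={$,c}  FOLLOW[A]={$,b,c}

FOLLOW(S) = ["$", "c"]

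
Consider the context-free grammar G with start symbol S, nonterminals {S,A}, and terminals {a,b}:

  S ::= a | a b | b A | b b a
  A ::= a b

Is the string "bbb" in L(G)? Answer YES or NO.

Convert to CNF:
  S -> T0 T1 | T1 A | T1 X2 | a
  A -> T0 T1
  T0 -> a
  T1 -> b
  X2 -> T1 T0

CYK fill:
  T[0,0] 'b' = {T1}  orig:{}
  T[1,1] 'b' = {T1}  orig:{}
  T[2,2] 'b' = {T1}  orig:{}
  T[0,1] 'bb' = ∅
  T[1,2] 'bb' = ∅
  T[0,2] 'bbb' = ∅

S ∉ T[0,2] ⇒ NO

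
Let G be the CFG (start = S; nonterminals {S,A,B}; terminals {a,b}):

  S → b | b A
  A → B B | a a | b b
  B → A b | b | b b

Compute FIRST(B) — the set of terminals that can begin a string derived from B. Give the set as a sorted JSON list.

FIRST sets, iterate to fixpoint:
round 1:
  A via A→a a: +{a}
  A via A→b b: +{b}
  B via B→A b: +{a,b}
  S via S→b: +{b}
  FIRST[S]={b}  FIRST[A]={a,b}  FIRST[B]={a,b}
round 2: (no change)
  FIRST[S]={b}  FIRST[A]={a,b}  FIRST[B]={a,b}

FIRST(B) = ["a", "b"]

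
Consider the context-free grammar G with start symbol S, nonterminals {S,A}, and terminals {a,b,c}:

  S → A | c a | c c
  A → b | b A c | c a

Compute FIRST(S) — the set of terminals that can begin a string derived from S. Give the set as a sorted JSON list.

Compute FIRST by fixpoint:
round 1:
  A via A→b: +{b}
  A via A→c a: +{c}
  S via S→A: +{b,c}
  S: {b,c}  A: {b,c}
round 2: — fixpoint
  S: {b,c}  A: {b,c}

FIRST(S) = ["b", "c"]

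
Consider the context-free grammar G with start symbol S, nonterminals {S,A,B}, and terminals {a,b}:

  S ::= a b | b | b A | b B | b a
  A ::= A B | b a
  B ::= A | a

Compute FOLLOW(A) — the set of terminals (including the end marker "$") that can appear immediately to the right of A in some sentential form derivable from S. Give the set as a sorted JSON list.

Compute FIRST by fixpoint:
[1]
  A via A→b a: +{b}
  B via B→A: +{b}
  B via B→a: +{a}
  S via S→a b: +{a}
  S via S→b: +{b}
  FIRST[S]={a,b}  FIRST[A]={b}  FIRST[B]={a,b}
[2] (no change)
  FIRST[S]={a,b}  FIRST[A]={b}  FIRST[B]={a,b}

Compute FOLLOW by fixpoint:
seed FOLLOW(S) with $
[1]
  A→A B: FOLLOW(A) ⊇ FIRST(B) = {a,b}; new: +{a,b}
  A→A B: FOLLOW(B) ⊇ FOLLOW(A) ⊇ {a,b}; new: +{a,b}
  S→b A: FOLLOW(A) ⊇ FOLLOW(S) ⊇ {$}; new: +{$}
  S→b B: FOLLOW(B) ⊇ FOLLOW(S) ⊇ {$}; new: +{$}
  FOLLOW(S)={$}  FOLLOW(A)={$,a,b}  FOLLOW(B)={$,a,b}
[2] done
  FOLLOW(S)={$}  FOLLOW(A)={$,a,b}  FOLLOW(B)={$,a,b}

FOLLOW(A) = ["$", "a", "b"]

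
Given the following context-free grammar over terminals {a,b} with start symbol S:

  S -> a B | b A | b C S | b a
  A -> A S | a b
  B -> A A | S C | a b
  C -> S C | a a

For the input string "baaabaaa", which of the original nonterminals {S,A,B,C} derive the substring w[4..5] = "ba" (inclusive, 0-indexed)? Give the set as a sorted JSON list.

CNF form of G:
  S -> T0 B | T1 A | T1 T0 | T1 X2
  A -> A S | T0 T1
  B -> A A | S C | T0 T1
  C -> S C | T0 T0
  T0 -> a
  T1 -> b
  X2 -> C S

Fill CYK table bottom-up (cells [i..j] with 4 ≤ i ≤ j ≤ 5 only):
  T[4,4] 'b' = {T1}  orig:{}
  T[5,5] 'a' = {T0}  orig:{}
  T[4,5] 'ba' = {S}

Original NTs in T[4,5] deriving "ba": ["S"]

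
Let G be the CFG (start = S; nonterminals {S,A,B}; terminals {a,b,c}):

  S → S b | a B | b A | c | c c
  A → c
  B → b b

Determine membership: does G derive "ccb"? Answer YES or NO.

Convert to CNF:
  S -> S T0 | T0 A | T1 B | T2 T2 | c
  A -> c
  B -> T0 T0
  T0 -> b
  T1 -> a
  T2 -> c

Fill CYK table bottom-up:
  T[0,0] 'c' = {A,S,T2}  orig:{A,S}
  T[1,1] 'c' = {A,S,T2}  orig:{A,S}
  T[2,2] 'b' = {T0}  orig:{}
  T[0,1] 'cc' = {S}
  T[1,2] 'cb' = {S}
  T[0,2] 'ccb' = {S}

S ∈ T[0,2] ⇒ YES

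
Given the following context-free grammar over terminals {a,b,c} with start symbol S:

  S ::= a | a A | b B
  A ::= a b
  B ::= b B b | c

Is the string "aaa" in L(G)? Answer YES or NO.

Convert to CNF:
  S -> T0 A | T1 B | a
  A -> T0 T1
  B -> T1 X2 | c
  T0 -> a
  T1 -> b
  X2 -> B T1

CYK fill:
  [0..0]={S,T0}  "a"  orig:{S}
  [1..1]={S,T0}  "a"  orig:{S}
  [2..2]={S,T0}  "a"  orig:{S}
  [0..1]=∅  "aa"
  [1..2]=∅  "aa"
  [0..2]=∅  "aaa"

S ∉ T[0,2] ⇒ NO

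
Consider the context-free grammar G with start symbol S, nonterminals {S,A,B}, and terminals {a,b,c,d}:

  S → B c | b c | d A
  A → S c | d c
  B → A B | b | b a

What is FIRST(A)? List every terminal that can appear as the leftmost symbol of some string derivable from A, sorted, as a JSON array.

FIRST iteration:
[1]
  A via A→d c: +{d}
  B via B→A B: +{d}
  B via B→b: +{b}
  S via S→B c: +{b,d}
  S: {b,d}  A: {d}  B: {b,d}
[2]
  A via A→S c: +{b}
  S: {b,d}  A: {b,d}  B: {b,d}
[3] — fixpoint
  S: {b,d}  A: {b,d}  B: {b,d}

FIRST(A) = ["b", "d"]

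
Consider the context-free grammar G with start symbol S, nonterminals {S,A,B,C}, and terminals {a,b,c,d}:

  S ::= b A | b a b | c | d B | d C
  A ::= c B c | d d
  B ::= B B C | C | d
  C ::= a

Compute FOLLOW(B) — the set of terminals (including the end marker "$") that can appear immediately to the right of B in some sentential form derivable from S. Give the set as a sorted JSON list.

FIRST sets, iterate to fixpoint:
round 1:
  A via A→c B c: +{c}
  A via A→d d: +{d}
  B via B→d: +{d}
  C via C→a: +{a}
  S via S→b A: +{b}
  S via S→c: +{c}
  S via S→d B: +{d}
  FIRST(S)={b,c,d}  FIRST(A)={c,d}  FIRST(B)={d}  FIRST(C)={a}
round 2:
  B via B→C: +{a}
  FIRST(S)={b,c,d}  FIRST(A)={c,d}  FIRST(B)={a,d}  FIRST(C)={a}
round 3: — fixpoint
  FIRST(S)={b,c,d}  FIRST(A)={c,d}  FIRST(B)={a,d}  FIRST(C)={a}

Compute FOLLOW by fixpoint:
initialize: $ ∈ FOLLOW(S)
pass 1:
  A→c B c: FOLLOW(B) ⊇ FIRST(c) = {c}; new: +{c}
  B→B B C: FOLLOW(B) ⊇ FIRST(B) = {a,d}; new: +{a,d}
  B→B B C: FOLLOW(C) ⊇ FOLLOW(B) ⊇ {a,c,d}; new: +{a,c,d}
  S→b A: FOLLOW(A) ⊇ FOLLOW(S) ⊇ {$}; new: +{$}
  S→d B: FOLLOW(B) ⊇ FOLLOW(S) ⊇ {$}; new: +{$}
  S→d C: FOLLOW(C) ⊇ FOLLOW(S) ⊇ {$}; new: +{$}
  S: {$}  A: {$}  B: {$,a,c,d}  C: {$,a,c,d}
pass 2: done
  S: {$}  A: {$}  B: {$,a,c,d}  C: {$,a,c,d}

FOLLOW(B) = ["$", "a", "c", "d"]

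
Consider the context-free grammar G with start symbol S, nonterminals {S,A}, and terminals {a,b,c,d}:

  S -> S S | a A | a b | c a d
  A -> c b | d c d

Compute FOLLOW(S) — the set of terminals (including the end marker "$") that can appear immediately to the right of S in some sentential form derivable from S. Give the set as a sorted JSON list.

FIRST iteration:
[1]
  A via A→c b: +{c}
  A via A→d c d: +{d}
  S via S→a A: +{a}
  S via S→c a d: +{c}
  FIRST(S)={a,c}  FIRST(A)={c,d}
[2] done
  FIRST(S)={a,c}  FIRST(A)={c,d}

FOLLOW iteration:
FOLLOW(S) := {$}
iter 1:
  S→S S: FOLLOW(S) ⊇ FIRST(S) = {a,c}; new: +{a,c}
  S→a A: FOLLOW(A) ⊇ FOLLOW(S) ⊇ {$,a,c}; new: +{$,a,c}
  FOLLOW(S)={$,a,c}  FOLLOW(A)={$,a,c}
iter 2: (stable)
  FOLLOW(S)={$,a,c}  FOLLOW(A)={$,a,c}

FOLLOW(S) = ["$", "a", "c"]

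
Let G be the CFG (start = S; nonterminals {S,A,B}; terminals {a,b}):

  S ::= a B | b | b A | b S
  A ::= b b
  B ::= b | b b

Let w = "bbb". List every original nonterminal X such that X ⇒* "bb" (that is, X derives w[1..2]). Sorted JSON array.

Convert to CNF:
  S -> T0 A | T0 S | T1 B | b
  A -> T0 T0
  B -> T0 T0 | b
  T0 -> b
  T1 -> a

CYK table (by increasing span), restricted to cells inside w[1..2]:
  T[1,1] 'b' = {B,S,T0}  orig:{B,S}
  T[2,2] 'b' = {B,S,T0}  orig:{B,S}
  T[1,2] 'bb' = {A,B,S}

Original NTs in T[1,2] deriving "bb": ["A", "B", "S"]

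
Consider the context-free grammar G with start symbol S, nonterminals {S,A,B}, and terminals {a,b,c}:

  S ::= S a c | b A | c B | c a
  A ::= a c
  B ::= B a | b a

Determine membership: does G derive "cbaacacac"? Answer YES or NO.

Convert to CNF:
  S -> S X3 | T1 B | T1 T0 | T2 A
  A -> T0 T1
  B -> B T0 | T2 T0
  T0 -> a
  T1 -> c
  T2 -> b
  X3 -> T0 T1

Fill CYK table bottom-up:
  cell(0,0) c: {T1}  orig:{}
  cell(1,1) b: {T2}  orig:{}
  cell(2,2) a: {T0}  orig:{}
  cell(3,3) a: {T0}  orig:{}
  cell(4,4) c: {T1}  orig:{}
  cell(5,5) a: {T0}  orig:{}
  cell(6,6) c: {T1}  orig:{}
  cell(7,7) a: {T0}  orig:{}
  cell(8,8) c: {T1}  orig:{}
  cell(0,1) cb: ∅
  cell(1,2) ba: {B}
  cell(2,3) aa: ∅
  cell(3,4) ac: {A,X3}  orig:{A}
  cell(4,5) ca: {S}
  cell(5,6) ac: {A,X3}  orig:{A}
  cell(6,7) ca: {S}
  cell(7,8) ac: {A,X3}  orig:{A}
  cell(0,2) cba: {S}
  cell(1,3) baa: {B}
  cell(2,4) aac: ∅
  cell(3,5) aca: ∅
  cell(4,6) cac: ∅
  cell(5,7) aca: ∅
  cell(6,8) cac: ∅
  cell(0,3) cbaa: {S}
  cell(1,4) baac: ∅
  cell(2,5) aaca: ∅
  cell(3,6) acac: ∅
  cell(4,7) caca: ∅
  cell(5,8) acac: ∅
  cell(0,4) cbaac: {S}
  cell(1,5) baaca: ∅
  cell(2,6) aacac: ∅
  cell(3,7) acaca: ∅
  cell(4,8) cacac: ∅
  cell(0,5) cbaaca: ∅
  cell(1,6) baacac: ∅
  cell(2,7) aacaca: ∅
  cell(3,8) acacac: ∅
  cell(0,6) cbaacac: {S}
  cell(1,7) baacaca: ∅
  cell(2,8) aacacac: ∅
  cell(0,7) cbaacaca: ∅
  cell(1,8) baacacac: ∅
  cell(0,8) cbaacacac: {S}

S ∈ T[0,8] ⇒ YES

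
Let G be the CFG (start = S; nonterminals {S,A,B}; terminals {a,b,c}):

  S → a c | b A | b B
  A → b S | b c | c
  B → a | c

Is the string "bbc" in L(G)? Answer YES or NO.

CNF form of G:
  S -> T0 A | T0 B | T2 T1
  A -> T0 S | T0 T1 | c
  B -> a | c
  T0 -> b
  T1 -> c
  T2 -> a

CYK fill:
  cell(0,0) b: {T0}  orig:{}
  cell(1,1) b: {T0}  orig:{}
  cell(2,2) c: {A,B,T1}  orig:{A,B}
  cell(0,1) bb: ∅
  cell(1,2) bc: {A,S}
  cell(0,2) bbc: {A,S}

S ∈ T[0,2] ⇒ YES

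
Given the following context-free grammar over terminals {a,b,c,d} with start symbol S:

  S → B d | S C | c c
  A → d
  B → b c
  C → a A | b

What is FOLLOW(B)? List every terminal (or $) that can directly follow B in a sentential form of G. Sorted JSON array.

FIRST sets, iterate to fixpoint:
round 1:
  A via A→d: +{d}
  B via B→b c: +{b}
  C via C→a A: +{a}
  C via C→b: +{b}
  S via S→B d: +{b}
  S via S→c c: +{c}
  S: {b,c}  A: {d}  B: {b}  C: {a,b}
round 2: (no change)
  S: {b,c}  A: {d}  B: {b}  C: {a,b}

FOLLOW sets:
FOLLOW(S) := {$}
round 1:
  S→B d: FOLLOW(B) ⊇ FIRST(d) = {d}; new: +{d}
  S→S C: FOLLOW(S) ⊇ FIRST(C) = {a,b}; new: +{a,b}
  S→S C: FOLLOW(C) ⊇ FOLLOW(S) ⊇ {$,a,b}; new: +{$,a,b}
  S: {$,a,b}  A: {}  B: {d}  C: {$,a,b}
round 2:
  C→a A: FOLLOW(A) ⊇ FOLLOW(C) ⊇ {$,a,b}; new: +{$,a,b}
  S: {$,a,b}  A: {$,a,b}  B: {d}  C: {$,a,b}
round 3: done
  S: {$,a,b}  A: {$,a,b}  B: {d}  C: {$,a,b}

FOLLOW(B) = ["d"]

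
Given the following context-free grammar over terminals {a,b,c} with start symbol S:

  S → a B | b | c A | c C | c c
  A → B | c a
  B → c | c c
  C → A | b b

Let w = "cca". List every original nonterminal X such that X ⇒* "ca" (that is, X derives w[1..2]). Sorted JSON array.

Convert to CNF:
  S -> T0 A | T0 C | T0 T0 | T1 B | b
  A -> T0 T0 | T0 T1 | c
  B -> T0 T0 | c
  C -> T0 T0 | T0 T1 | T2 T2 | c
  T0 -> c
  T1 -> a
  T2 -> b

Fill CYK table bottom-up, restricted to cells inside w[1..2]:
  cell(1,1) c: {A,B,C,T0}  orig:{A,B,C}
  cell(2,2) a: {T1}  orig:{}
  cell(1,2) ca: {A,C}

Original NTs in T[1,2] deriving "ca": ["A", "C"]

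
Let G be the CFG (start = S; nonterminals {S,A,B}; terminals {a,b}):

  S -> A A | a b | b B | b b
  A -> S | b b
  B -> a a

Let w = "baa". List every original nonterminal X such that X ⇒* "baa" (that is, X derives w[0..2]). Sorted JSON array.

CNF form of G:
  S -> A A | T0 T1 | T1 B | T1 T1
  A -> A A | T0 T1 | T1 B | T1 T1
  B -> T0 T0
  T0 -> a
  T1 -> b

CYK table (by increasing span) — only the sub-triangle for w[0..2]:
  T[0,0] 'b' = {T1}  orig:{}
  T[1,1] 'a' = {T0}  orig:{}
  T[2,2] 'a' = {T0}  orig:{}
  T[0,1] 'ba' = ∅
  T[1,2] 'aa' = {B}
  T[0,2] 'baa' = {A,S}

Original NTs in T[0,2] deriving "baa": ["A", "S"]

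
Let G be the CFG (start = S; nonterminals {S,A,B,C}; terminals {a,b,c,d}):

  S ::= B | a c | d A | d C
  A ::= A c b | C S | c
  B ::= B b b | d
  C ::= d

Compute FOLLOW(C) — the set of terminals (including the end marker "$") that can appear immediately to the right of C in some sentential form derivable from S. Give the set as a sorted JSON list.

Compute FIRST by fixpoint:
iter 1:
  A via A→c: +{c}
  B via B→d: +{d}
  C via C→d: +{d}
  S via S→B: +{d}
  S via S→a c: +{a}
  S: {a,d}  A: {c}  B: {d}  C: {d}
iter 2:
  A via A→C S: +{d}
  S: {a,d}  A: {c,d}  B: {d}  C: {d}
iter 3: (no change)
  S: {a,d}  A: {c,d}  B: {d}  C: {d}

Compute FOLLOW by fixpoint:
FOLLOW(S) := {$}
round 1:
  A→A c b: FOLLOW(A) ⊇ FIRST(c) = {c}; new: +{c}
  A→C S: FOLLOW(C) ⊇ FIRST(S) = {a,d}; new: +{a,d}
  A→C S: FOLLOW(S) ⊇ FOLLOW(A) ⊇ {c}; new: +{c}
  B→B b b: FOLLOW(B) ⊇ FIRST(b) = {b}; new: +{b}
  S→B: FOLLOW(B) ⊇ FOLLOW(S) ⊇ {$,c}; new: +{$,c}
  S→d A: FOLLOW(A) ⊇ FOLLOW(S) ⊇ {$,c}; new: +{$}
  S→d C: FOLLOW(C) ⊇ FOLLOW(S) ⊇ {$,c}; new: +{$,c}
  FOLLOW(S)={$,c}  FOLLOW(A)={$,c}  FOLLOW(B)={$,b,c}  FOLLOW(C)={$,a,c,d}
round 2: done
  FOLLOW(S)={$,c}  FOLLOW(A)={$,c}  FOLLOW(B)={$,b,c}  FOLLOW(C)={$,a,c,d}

FOLLOW(C) = ["$", "a", "c", "d"]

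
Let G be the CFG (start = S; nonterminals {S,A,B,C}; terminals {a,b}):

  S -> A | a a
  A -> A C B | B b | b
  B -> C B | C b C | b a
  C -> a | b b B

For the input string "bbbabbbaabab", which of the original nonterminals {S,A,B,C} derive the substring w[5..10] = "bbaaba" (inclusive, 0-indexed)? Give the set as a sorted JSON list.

Convert to CNF:
  S -> A X5 | B T0 | T1 T1 | b
  A -> A X2 | B T0 | b
  B -> C B | C X3 | T0 T1
  C -> T0 X4 | a
  T0 -> b
  T1 -> a
  X2 -> C B
  X3 -> T0 C
  X4 -> T0 B
  X5 -> C B

CYK fill, restricted to cells inside w[5..10]:
  [5..5]={A,S,T0}  "b"  orig:{A,S}
  [6..6]={A,S,T0}  "b"  orig:{A,S}
  [7..7]={C,T1}  "a"  orig:{C}
  [8..8]={C,T1}  "a"  orig:{C}
  [9..9]={A,S,T0}  "b"  orig:{A,S}
  [10..10]={C,T1}  "a"  orig:{C}
  [5..6]=∅  "bb"
  [6..7]={B,X3}  "ba"  orig:{B}
  [7..8]={S}  "aa"
  [8..9]=∅  "ab"
  [9..10]={B,X3}  "ba"  orig:{B}
  [5..7]={X4}  "bba"  orig:{}
  [6..8]=∅  "baa"
  [7..9]=∅  "aab"
  [8..10]={B,X2,X5}  "aba"  orig:{B}
  [5..8]=∅  "bbaa"
  [6..9]=∅  "baab"
  [7..10]={B,X2,X5}  "aaba"  orig:{B}
  [5..9]=∅  "bbaab"
  [6..10]={A,S,X4}  "baaba"  orig:{A,S}
  [5..10]={C}  "bbaaba"

Original NTs in T[5,10] deriving "bbaaba": ["C"]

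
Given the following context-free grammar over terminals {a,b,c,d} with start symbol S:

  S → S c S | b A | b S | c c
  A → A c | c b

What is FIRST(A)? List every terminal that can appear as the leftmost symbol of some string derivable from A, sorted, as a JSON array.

Compute FIRST by fixpoint:
round 1:
  A via A→c b: +{c}
  S via S→b A: +{b}
  S via S→c c: +{c}
  FIRST(S)={b,c}  FIRST(A)={c}
round 2: (stable)
  FIRST(S)={b,c}  FIRST(A)={c}

FIRST(A) = ["c"]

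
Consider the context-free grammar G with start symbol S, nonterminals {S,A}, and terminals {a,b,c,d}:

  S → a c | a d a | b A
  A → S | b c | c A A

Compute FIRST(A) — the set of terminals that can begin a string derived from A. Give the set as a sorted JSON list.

Compute FIRST by fixpoint:
pass 1:
  A via A→b c: +{b}
  A via A→c A A: +{c}
  S via S→a c: +{a}
  S via S→b A: +{b}
  S: {a,b}  A: {b,c}
pass 2:
  A via A→S: +{a}
  S: {a,b}  A: {a,b,c}
pass 3: — fixpoint
  S: {a,b}  A: {a,b,c}

FIRST(A) = ["a", "b", "c"]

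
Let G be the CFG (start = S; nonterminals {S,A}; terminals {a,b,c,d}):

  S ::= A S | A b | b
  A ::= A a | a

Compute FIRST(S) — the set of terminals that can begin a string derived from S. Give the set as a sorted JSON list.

Compute FIRST by fixpoint:
[1]
  A via A→a: +{a}
  S via S→A S: +{a}
  S via S→b: +{b}
  FIRST(S)={a,b}  FIRST(A)={a}
[2] (stable)
  FIRST(S)={a,b}  FIRST(A)={a}

FIRST(S) = ["a", "b"]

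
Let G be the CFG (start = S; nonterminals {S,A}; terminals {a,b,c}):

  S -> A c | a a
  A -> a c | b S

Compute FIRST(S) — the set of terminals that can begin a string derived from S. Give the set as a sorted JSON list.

Compute FIRST by fixpoint:
pass 1:
  A via A→a c: +{a}
  A via A→b S: +{b}
  S via S→A c: +{a,b}
  FIRST[S]={a,b}  FIRST[A]={a,b}
pass 2: (stable)
  FIRST[S]={a,b}  FIRST[A]={a,b}

FIRST(S) = ["a", "b"]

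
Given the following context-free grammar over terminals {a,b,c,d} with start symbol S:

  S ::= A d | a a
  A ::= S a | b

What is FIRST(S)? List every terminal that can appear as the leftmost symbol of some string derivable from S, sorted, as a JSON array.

FIRST sets, iterate to fixpoint:
round 1:
  A via A→b: +{b}
  S via S→A d: +{b}
  S via S→a a: +{a}
  S: {a,b}  A: {b}
round 2:
  A via A→S a: +{a}
  S: {a,b}  A: {a,b}
round 3: (no change)
  S: {a,b}  A: {a,b}

FIRST(S) = ["a", "b"]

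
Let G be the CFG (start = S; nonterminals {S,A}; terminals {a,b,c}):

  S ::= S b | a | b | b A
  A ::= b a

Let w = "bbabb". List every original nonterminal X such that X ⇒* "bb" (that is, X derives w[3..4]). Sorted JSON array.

CNF form of G:
  S -> S T0 | T0 A | a | b
  A -> T0 T1
  T0 -> b
  T1 -> a

CYK table (by increasing span), restricted to cells inside w[3..4]:
  [3..3]={S,T0}  "b"  orig:{S}
  [4..4]={S,T0}  "b"  orig:{S}
  [3..4]={S}  "bb"

Original NTs in T[3,4] deriving "bb": ["S"]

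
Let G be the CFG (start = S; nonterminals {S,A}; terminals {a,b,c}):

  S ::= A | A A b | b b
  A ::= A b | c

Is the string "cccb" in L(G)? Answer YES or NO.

Convert to CNF:
  S -> A T0 | A X1 | T0 T0 | c
  A -> A T0 | c
  T0 -> b
  X1 -> A T0

CYK table (by increasing span):
  T[0,0] 'c' = {A,S}
  T[1,1] 'c' = {A,S}
  T[2,2] 'c' = {A,S}
  T[3,3] 'b' = {T0}  orig:{}
  T[0,1] 'cc' = ∅
  T[1,2] 'cc' = ∅
  T[2,3] 'cb' = {A,S,X1}  orig:{A,S}
  T[0,2] 'ccc' = ∅
  T[1,3] 'ccb' = {S}
  T[0,3] 'cccb' = ∅

S ∉ T[0,3] ⇒ NO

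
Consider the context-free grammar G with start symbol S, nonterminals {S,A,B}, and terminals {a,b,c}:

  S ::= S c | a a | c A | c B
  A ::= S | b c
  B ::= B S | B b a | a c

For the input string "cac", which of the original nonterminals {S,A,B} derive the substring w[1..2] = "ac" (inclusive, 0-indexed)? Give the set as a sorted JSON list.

Convert to CNF:
  S -> S T0 | T0 A | T0 B | T1 T1
  A -> S T0 | T0 A | T0 B | T1 T1 | T2 T0
  B -> B S | B X3 | T1 T0
  T0 -> c
  T1 -> a
  T2 -> b
  X3 -> T2 T1

Fill CYK table bottom-up — only the sub-triangle for w[1..2]:
  cell(1,1) a: {T1}  orig:{}
  cell(2,2) c: {T0}  orig:{}
  cell(1,2) ac: {B}

Original NTs in T[1,2] deriving "ac": ["B"]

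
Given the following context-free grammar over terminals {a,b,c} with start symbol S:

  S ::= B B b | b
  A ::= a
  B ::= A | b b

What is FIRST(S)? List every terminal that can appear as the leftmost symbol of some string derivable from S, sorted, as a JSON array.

FIRST iteration:
[1]
  A via A→a: +{a}
  B via B→A: +{a}
  B via B→b b: +{b}
  S via S→B B b: +{a,b}
  FIRST(S)={a,b}  FIRST(A)={a}  FIRST(B)={a,b}
[2] — fixpoint
  FIRST(S)={a,b}  FIRST(A)={a}  FIRST(B)={a,b}

FIRST(S) = ["a", "b"]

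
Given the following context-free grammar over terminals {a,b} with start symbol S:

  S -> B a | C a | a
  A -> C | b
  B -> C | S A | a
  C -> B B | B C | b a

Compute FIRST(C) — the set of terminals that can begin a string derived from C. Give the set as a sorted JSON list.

Compute FIRST by fixpoint:
pass 1:
  A via A→b: +{b}
  B via B→a: +{a}
  C via C→B B: +{a}
  C via C→b a: +{b}
  S via S→B a: +{a}
  S via S→C a: +{b}
  FIRST[S]={a,b}  FIRST[A]={b}  FIRST[B]={a}  FIRST[C]={a,b}
pass 2:
  A via A→C: +{a}
  B via B→C: +{b}
  FIRST[S]={a,b}  FIRST[A]={a,b}  FIRST[B]={a,b}  FIRST[C]={a,b}
pass 3: (no change)
  FIRST[S]={a,b}  FIRST[A]={a,b}  FIRST[B]={a,b}  FIRST[C]={a,b}

FIRST(C) = ["a", "b"]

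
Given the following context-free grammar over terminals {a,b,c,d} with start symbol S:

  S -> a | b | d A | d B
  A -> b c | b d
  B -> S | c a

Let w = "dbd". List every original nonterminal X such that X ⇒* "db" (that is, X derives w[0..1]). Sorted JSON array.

CNF form of G:
  S -> T2 A | T2 B | a | b
  A -> T0 T1 | T0 T2
  B -> T1 T3 | T2 A | T2 B | a | b
  T0 -> b
  T1 -> c
  T2 -> d
  T3 -> a

Fill CYK table bottom-up, restricted to cells inside w[0..1]:
  T[0,0] 'd' = {T2}  orig:{}
  T[1,1] 'b' = {B,S,T0}  orig:{B,S}
  T[0,1] 'db' = {B,S}

Original NTs in T[0,1] deriving "db": ["B", "S"]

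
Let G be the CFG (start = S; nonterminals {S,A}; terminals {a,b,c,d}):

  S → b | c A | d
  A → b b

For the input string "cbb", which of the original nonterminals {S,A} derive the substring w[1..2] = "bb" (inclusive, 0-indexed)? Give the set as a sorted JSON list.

CNF form of G:
  S -> T1 A | b | d
  A -> T0 T0
  T0 -> b
  T1 -> c

CYK fill — only the sub-triangle for w[1..2]:
  [1..1]={S,T0}  "b"  orig:{S}
  [2..2]={S,T0}  "b"  orig:{S}
  [1..2]={A}  "bb"

Original NTs in T[1,2] deriving "bb": ["A"]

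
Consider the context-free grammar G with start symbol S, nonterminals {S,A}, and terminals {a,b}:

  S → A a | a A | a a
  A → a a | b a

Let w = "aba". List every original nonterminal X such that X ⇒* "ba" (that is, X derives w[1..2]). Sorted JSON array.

Convert to CNF:
  S -> A T0 | T0 A | T0 T0
  A -> T0 T0 | T1 T0
  T0 -> a
  T1 -> b

Fill CYK table bottom-up — only the sub-triangle for w[1..2]:
  [1..1]={T1}  "b"  orig:{}
  [2..2]={T0}  "a"  orig:{}
  [1..2]={A}  "ba"

Original NTs in T[1,2] deriving "ba": ["A"]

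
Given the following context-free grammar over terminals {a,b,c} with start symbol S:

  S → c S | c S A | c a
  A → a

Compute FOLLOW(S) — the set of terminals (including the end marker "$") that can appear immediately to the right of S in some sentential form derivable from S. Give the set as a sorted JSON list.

FIRST iteration:
iter 1:
  A via A→a: +{a}
  S via S→c S: +{c}
  FIRST[S]={c}  FIRST[A]={a}
iter 2: (stable)
  FIRST[S]={c}  FIRST[A]={a}

FOLLOW iteration:
initialize: $ ∈ FOLLOW(S)
iter 1:
  S→c S A: FOLLOW(S) ⊇ FIRST(A) = {a}; new: +{a}
  S→c S A: FOLLOW(A) ⊇ FOLLOW(S) ⊇ {$,a}; new: +{$,a}
  FOLLOW(S)={$,a}  FOLLOW(A)={$,a}
iter 2: — fixpoint
  FOLLOW(S)={$,a}  FOLLOW(A)={$,a}

FOLLOW(S) = ["$", "a"]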